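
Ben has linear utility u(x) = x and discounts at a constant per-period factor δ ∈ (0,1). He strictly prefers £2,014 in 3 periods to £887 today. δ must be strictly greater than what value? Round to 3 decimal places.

Comparing present values: 887 < δ^3·2014.
So δ^3 > 887/2014 = 0.44042; taking the cube root of both positive sides preserves the inequality.
δ > (887/2014)^(1/3) ≈ 0.761.

δ > 0.761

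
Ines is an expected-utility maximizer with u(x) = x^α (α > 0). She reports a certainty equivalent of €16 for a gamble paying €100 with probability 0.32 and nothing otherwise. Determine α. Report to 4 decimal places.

α ≈ 0.6218

Since u(0) = 0, the lottery's EU is 0.32·100^α.
Equating: 16^α = 0.32·100^α, i.e. 0.1600^α = 0.32.
α = ln(0.32) / ln(16/100) = -1.1394343/-1.8325815 ≈ 0.6218.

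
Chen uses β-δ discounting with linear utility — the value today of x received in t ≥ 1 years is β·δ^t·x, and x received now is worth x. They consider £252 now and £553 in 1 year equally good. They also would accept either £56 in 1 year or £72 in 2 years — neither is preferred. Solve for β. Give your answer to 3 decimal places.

β ≈ 0.586

The second indifference involves only future payoffs, so β cancels: β·δ^1·56 = β·δ^2·72, giving δ = 56/72 = 0.77778.
Now use the now-vs-future pair: 252 = β·δ·553 gives β = 252/(0.77778·553) ≈ 0.586.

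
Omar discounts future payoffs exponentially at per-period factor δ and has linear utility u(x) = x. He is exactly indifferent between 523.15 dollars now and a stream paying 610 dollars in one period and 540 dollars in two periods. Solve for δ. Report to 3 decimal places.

Present value of the stream is 610·δ + 540·δ². Indifference gives 610δ + 540δ² = 523.15.
That is, 540δ² + 610δ − 523.15 = 0, a quadratic in δ.
The positive root is δ = [−610 + √(610² + 4·540·523.15)] / (2·540) = (−610 + 1225.604)/1080 ≈ 0.570.

δ ≈ 0.570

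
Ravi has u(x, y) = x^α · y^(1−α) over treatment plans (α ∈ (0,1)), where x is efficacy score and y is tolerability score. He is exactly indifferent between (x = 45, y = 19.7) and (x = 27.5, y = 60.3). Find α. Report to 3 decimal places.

α ≈ 0.694

Indifference: 45^α · 19.7^(1−α) = 27.5^α · 60.3^(1−α).
Rearrange to (45/27.5)^α = (60.3/19.7)^(1−α) and take logs: α·0.492476 = (1−α)·1.118713.
Thus α·(1.611189) = 1.118713, so α = 1.118713/1.611189 ≈ 0.694.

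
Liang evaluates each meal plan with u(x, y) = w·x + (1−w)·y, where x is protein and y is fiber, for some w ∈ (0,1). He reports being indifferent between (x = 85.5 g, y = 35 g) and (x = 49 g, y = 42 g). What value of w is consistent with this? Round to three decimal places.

w = 0.161

Equating utilities: w·85.5 + (1−w)·35 = w·49 + (1−w)·42.
w·(85.5−49) = (1−w)·(42−35), i.e. w·36.5 = (1−w)·7.
So w/(1−w) = 7/36.5 = 0.1918, giving w = 7/(36.5+7) = 0.161.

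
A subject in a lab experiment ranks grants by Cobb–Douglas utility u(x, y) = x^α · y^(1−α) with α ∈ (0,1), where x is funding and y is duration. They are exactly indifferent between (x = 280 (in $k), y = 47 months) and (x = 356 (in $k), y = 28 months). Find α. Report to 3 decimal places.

The Cobb–Douglas utilities coincide, so 280^α·47^(1−α) = 356^α·28^(1−α).
Taking logs: α·ln 280 + (1−α)·ln 47 = α·ln 356 + (1−α)·ln 28, i.e. α·-0.240141 = (1−α)·-0.517943.
So α/(1−α) = (-0.517943)/(-0.240141) = 2.156829, and α = 2.156829/3.156829 ≈ 0.683.

α ≈ 0.683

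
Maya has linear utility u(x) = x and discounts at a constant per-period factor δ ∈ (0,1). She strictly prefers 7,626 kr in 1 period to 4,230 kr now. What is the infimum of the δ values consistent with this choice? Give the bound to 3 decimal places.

The preference means 4230 < δ·7626.
So δ > 4230/7626 = 0.55468.

δ > 0.555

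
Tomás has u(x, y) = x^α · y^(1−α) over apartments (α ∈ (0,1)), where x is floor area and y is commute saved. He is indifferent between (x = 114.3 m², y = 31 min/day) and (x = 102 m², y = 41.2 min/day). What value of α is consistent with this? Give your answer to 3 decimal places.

α ≈ 0.714

Indifference: 114.3^α · 31^(1−α) = 102^α · 41.2^(1−α).
Rearrange to (114.3/102)^α = (41.2/31)^(1−α) and take logs: α·0.113854 = (1−α)·0.284451.
With A = 0.113854 and B = 0.284451: α·A = (1−α)·B, so α = B/(A+B) = 0.284451/0.398305 ≈ 0.714.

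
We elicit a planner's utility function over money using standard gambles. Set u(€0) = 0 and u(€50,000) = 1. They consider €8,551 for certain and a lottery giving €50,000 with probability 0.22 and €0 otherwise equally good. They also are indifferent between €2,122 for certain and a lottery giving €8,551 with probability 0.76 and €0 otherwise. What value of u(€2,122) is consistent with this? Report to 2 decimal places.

0.17

First, u(€8,551) = 0.22·u(€50,000) + 0.78·u(€0) = 0.22.
Then u(€2,122) = 0.76·u(€8,551) + 0.24·u(€0) = 0.76·0.22 + 0.24·0.00 = 0.1672.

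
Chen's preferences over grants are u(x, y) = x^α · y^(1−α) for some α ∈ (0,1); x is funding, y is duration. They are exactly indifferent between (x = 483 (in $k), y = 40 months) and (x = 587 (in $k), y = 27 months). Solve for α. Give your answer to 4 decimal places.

Set the two utilities equal: 483^α·40^(1−α) = 587^α·27^(1−α).
Taking logs: α·ln 483 + (1−α)·ln 40 = α·ln 587 + (1−α)·ln 27, i.e. α·-0.1950082 = (1−α)·-0.3930426.
Thus α·(-0.5880508) = -0.3930426, so α = -0.3930426/-0.5880508 ≈ 0.6684.

α ≈ 0.6684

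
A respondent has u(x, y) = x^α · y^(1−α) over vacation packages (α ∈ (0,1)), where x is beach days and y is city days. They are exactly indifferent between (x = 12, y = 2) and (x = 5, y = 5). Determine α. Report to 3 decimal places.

α ≈ 0.511

Indifference: 12^α · 2^(1−α) = 5^α · 5^(1−α).
Rearrange to (12/5)^α = (5/2)^(1−α) and take logs: α·0.875469 = (1−α)·0.916291.
Thus α·(1.791760) = 0.916291, so α = 0.916291/1.791760 ≈ 0.511.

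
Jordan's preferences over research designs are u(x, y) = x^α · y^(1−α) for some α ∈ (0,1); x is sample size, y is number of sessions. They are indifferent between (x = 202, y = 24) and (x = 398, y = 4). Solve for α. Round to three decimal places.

The Cobb–Douglas utilities coincide, so 202^α·24^(1−α) = 398^α·4^(1−α).
Rearrange to (202/398)^α = (4/24)^(1−α) and take logs: α·-0.678184 = (1−α)·-1.791759.
With A = -0.678184 and B = -1.791759: α·A = (1−α)·B, so α = B/(A+B) = -1.791759/-2.469943 ≈ 0.725.

α ≈ 0.725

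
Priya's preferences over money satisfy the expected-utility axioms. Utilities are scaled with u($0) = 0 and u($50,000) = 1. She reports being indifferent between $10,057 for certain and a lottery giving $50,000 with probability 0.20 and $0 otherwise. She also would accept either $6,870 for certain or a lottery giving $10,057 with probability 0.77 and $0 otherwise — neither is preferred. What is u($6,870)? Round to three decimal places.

The first gamble pins u($10,057): it must equal 0.20·1 + 0.80·0 = 0.20.
Chaining: u($6,870) = 0.77·0.20 + 0.23·0.00 = 0.1540.

0.154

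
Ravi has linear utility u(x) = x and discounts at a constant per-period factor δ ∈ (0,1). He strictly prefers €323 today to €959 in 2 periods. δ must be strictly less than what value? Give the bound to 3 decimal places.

δ < 0.580

The preference means 323 > δ^2·959.
So δ^2 < 323/959 = 0.33681; taking the square root of both positive sides preserves the inequality.
δ < (323/959)^(1/2) ≈ 0.580.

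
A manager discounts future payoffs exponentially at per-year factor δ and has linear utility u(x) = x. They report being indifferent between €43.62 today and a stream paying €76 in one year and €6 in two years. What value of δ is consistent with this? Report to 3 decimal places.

The stream is worth 76δ + 6δ² today, so 76δ + 6δ² = 43.62.
That is, 6δ² + 76δ − 43.62 = 0, a quadratic in δ.
By the quadratic formula (taking the positive root), δ = (−76 + √6822.88) / 12 ≈ 0.550.

δ ≈ 0.550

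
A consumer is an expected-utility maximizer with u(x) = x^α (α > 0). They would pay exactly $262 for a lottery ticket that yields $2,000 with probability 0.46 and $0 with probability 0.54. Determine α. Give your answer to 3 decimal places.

EU(lottery) = 0.46·2000^α + 0.54·0 = 0.46·2000^α.
Setting u(262) equal to that: 262^α = 0.46·2000^α ⇒ (262/2000)^α = 0.46.
Take logs: α = ln 0.46 / ln(262/2000) ≈ 0.38205.

α ≈ 0.382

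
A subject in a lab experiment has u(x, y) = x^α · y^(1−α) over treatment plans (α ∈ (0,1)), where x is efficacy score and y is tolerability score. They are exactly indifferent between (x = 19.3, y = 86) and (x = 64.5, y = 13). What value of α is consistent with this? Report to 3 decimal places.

Indifference: 19.3^α · 86^(1−α) = 64.5^α · 13^(1−α).
(19.3/64.5)^α = (13/86)^(1−α); take logs: α·ln(19.3/64.5) = (1−α)·ln(13/86), i.e. α·-1.206560 = (1−α)·-1.889398.
So α/(1−α) = (-1.889398)/(-1.206560) = 1.565938, and α = 1.565938/2.565938 ≈ 0.610.

α ≈ 0.610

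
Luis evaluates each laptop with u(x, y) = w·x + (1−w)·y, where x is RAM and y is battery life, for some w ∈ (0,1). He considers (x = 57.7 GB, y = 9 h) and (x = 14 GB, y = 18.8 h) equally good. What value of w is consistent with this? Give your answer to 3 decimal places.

w = 0.183

Equating utilities: w·57.7 + (1−w)·9 = w·14 + (1−w)·18.8.
Collecting terms: w·43.7 = (1−w)·9.8.
So w/(1−w) = 9.8/43.7 = 0.2243, giving w = 9.8/(43.7+9.8) = 0.183.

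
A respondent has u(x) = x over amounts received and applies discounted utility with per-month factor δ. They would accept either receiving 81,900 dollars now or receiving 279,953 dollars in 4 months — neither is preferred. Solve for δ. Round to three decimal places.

δ ≈ 0.735

Equating discounted utilities: u(81900) = δ^4·u(279953) ⇒ δ^4 = u(81900)/u(279953).
With u(x) = x: δ^4 = 81900/279953 = 0.29255.
Taking the 4th root: δ = 0.29255^(1/4) ≈ 0.735.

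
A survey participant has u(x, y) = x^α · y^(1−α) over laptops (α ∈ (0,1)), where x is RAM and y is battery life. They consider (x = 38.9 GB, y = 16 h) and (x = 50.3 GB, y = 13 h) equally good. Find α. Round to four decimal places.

Indifference: 38.9^α · 16^(1−α) = 50.3^α · 13^(1−α).
(38.9/50.3)^α = (13/16)^(1−α); take logs: α·ln(38.9/50.3) = (1−α)·ln(13/16), i.e. α·-0.2570108 = (1−α)·-0.2076394.
With A = -0.2570108 and B = -0.2076394: α·A = (1−α)·B, so α = B/(A+B) = -0.2076394/-0.4646502 ≈ 0.4469.

α ≈ 0.4469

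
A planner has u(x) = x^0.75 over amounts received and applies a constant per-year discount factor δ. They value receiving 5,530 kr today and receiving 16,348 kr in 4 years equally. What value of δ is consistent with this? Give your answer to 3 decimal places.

δ ≈ 0.816

The payoff in 4 years is discounted by δ^4, so u(5530) = δ^4·u(16348) and δ^4 = u(5530)/u(16348).
Since u(x) = x^0.75, δ^4 = (5530/16348)^0.75 = 0.33827^0.75 = 0.44355.
Taking the 4th root: δ = 0.44355^(1/4) ≈ 0.816.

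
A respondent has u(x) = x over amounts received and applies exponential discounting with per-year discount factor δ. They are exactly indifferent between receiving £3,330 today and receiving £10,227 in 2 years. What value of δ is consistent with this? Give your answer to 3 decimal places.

Equating discounted utilities: u(3330) = δ^2·u(10227) ⇒ δ^2 = u(3330)/u(10227).
With u(x) = x: δ^2 = 3330/10227 = 0.32561.
Taking the square root: δ = 0.32561^(1/2) ≈ 0.571.

δ ≈ 0.571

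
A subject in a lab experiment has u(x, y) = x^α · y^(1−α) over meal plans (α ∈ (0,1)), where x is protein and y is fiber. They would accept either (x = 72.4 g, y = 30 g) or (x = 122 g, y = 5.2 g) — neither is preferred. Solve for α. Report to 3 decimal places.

α ≈ 0.771

The Cobb–Douglas utilities coincide, so 72.4^α·30^(1−α) = 122^α·5.2^(1−α).
(72.4/122)^α = (5.2/30)^(1−α); take logs: α·ln(72.4/122) = (1−α)·ln(5.2/30), i.e. α·-0.521815 = (1−α)·-1.752539.
With A = -0.521815 and B = -1.752539: α·A = (1−α)·B, so α = B/(A+B) = -1.752539/-2.274354 ≈ 0.771.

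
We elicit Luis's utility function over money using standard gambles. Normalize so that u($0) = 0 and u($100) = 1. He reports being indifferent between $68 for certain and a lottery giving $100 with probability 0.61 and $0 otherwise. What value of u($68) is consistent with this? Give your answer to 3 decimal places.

The indifference gives u($68) = 0.61·u($100) + 0.39·u($0) = 0.61·1 + 0.39·0 = 0.61.

0.610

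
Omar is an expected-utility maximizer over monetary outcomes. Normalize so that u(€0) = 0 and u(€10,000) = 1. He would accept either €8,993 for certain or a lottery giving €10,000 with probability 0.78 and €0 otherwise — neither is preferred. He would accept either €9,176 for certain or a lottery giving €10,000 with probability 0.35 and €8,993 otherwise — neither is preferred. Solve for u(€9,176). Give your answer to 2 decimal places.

0.86

The first gamble pins u(€8,993): it must equal 0.78·1 + 0.22·0 = 0.78.
Then u(€9,176) = 0.35·u(€10,000) + 0.65·u(€8,993) = 0.35·1.00 + 0.65·0.78 = 0.8570.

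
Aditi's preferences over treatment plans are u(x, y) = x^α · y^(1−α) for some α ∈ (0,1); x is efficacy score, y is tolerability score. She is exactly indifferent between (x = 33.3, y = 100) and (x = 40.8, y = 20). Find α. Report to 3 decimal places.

The Cobb–Douglas utilities coincide, so 33.3^α·100^(1−α) = 40.8^α·20^(1−α).
Rearrange to (33.3/40.8)^α = (20/100)^(1−α) and take logs: α·-0.203125 = (1−α)·-1.609438.
Thus α·(-1.812563) = -1.609438, so α = -1.609438/-1.812563 ≈ 0.888.

α ≈ 0.888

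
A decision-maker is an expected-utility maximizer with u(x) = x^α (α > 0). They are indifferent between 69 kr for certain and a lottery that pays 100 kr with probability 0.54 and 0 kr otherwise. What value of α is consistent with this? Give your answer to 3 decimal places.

α ≈ 1.661

Since u(0) = 0, the lottery's EU is 0.54·100^α.
Indifference: 69^α = 0.54·100^α, so (69/100)^α = 0.54.
α = ln(0.54) / ln(69/100) = -0.616186/-0.371064 ≈ 1.661.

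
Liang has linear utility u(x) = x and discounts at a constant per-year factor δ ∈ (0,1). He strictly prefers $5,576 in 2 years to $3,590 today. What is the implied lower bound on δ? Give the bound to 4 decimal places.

δ > 0.8024

The preference means 3590 < δ^2·5576.
Dividing by 5576: δ^2 > 0.64383. Both sides are positive, so the square root keeps the direction.
δ > (3590/5576)^(1/2) ≈ 0.8024.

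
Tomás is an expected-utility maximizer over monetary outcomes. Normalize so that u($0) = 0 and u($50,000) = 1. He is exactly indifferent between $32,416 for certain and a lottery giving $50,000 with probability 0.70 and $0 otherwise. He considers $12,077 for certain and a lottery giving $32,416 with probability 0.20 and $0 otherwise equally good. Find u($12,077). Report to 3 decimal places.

0.140

From the first indifference, u($32,416) = 0.70·u($50,000) + 0.30·u($0) = 0.70·1 + 0.30·0 = 0.70.
The second indifference gives u($12,077) = 0.20·u($32,416) + 0.80·u($0) = 0.20·0.70 + 0.80·0.00 = 0.1400.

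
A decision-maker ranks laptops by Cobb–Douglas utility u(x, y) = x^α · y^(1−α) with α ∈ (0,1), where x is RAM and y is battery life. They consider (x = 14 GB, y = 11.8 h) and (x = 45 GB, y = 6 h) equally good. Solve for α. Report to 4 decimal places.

Set the two utilities equal: 14^α·11.8^(1−α) = 45^α·6^(1−α).
Taking logs: α·ln 14 + (1−α)·ln 11.8 = α·ln 45 + (1−α)·ln 6, i.e. α·-1.1676052 = (1−α)·-0.6763401.
Thus α·(-1.8439453) = -0.6763401, so α = -0.6763401/-1.8439453 ≈ 0.3668.

α ≈ 0.3668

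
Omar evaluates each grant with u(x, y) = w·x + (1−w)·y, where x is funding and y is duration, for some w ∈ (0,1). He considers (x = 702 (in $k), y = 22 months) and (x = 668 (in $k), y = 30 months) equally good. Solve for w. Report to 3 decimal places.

u(702,22) = u(668,30) means w·702 + (1−w)·22 = w·668 + (1−w)·30.
w·(702−668) = (1−w)·(30−22), i.e. w·34 = (1−w)·8.
The marginal rate of substitution is 8/34, so w = 8/(34+8) = 0.190.

w = 0.190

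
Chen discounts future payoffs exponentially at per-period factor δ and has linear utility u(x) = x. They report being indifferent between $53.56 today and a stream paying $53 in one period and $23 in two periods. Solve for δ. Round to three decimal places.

δ ≈ 0.760

Equating present values: 53.56 = 53δ + 23δ².
Rearranged: 23δ² + 53δ − 53.56 = 0.
δ = (−53 + √(53² + 4·23·53.56)) / (2·23) = (−53 + √7736.52) / 46 ≈ 0.760.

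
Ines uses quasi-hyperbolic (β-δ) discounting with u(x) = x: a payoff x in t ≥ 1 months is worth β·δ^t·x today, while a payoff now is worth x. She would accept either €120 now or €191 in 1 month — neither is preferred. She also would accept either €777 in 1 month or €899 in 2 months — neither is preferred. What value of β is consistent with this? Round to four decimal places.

β ≈ 0.7269

From the later pair, β·δ^1·777 = β·δ^2·899; dividing through, δ = 777/899 = 0.86429.
Now use the now-vs-future pair: 120 = β·δ·191 gives β = 120/(0.86429·191) ≈ 0.7269.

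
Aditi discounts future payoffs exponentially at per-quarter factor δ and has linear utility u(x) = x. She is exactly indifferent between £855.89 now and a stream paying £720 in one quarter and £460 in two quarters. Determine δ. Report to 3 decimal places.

Present value of the stream is 720·δ + 460·δ². Indifference gives 720δ + 460δ² = 855.89.
That is, 460δ² + 720δ − 855.89 = 0, a quadratic in δ.
The positive root is δ = [−720 + √(720² + 4·460·855.89)] / (2·460) = (−720 + 1446.803)/920 ≈ 0.790.

δ ≈ 0.790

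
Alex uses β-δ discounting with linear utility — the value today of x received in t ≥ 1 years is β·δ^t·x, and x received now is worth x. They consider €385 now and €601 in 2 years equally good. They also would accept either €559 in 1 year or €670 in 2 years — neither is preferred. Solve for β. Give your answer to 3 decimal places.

From the later pair, β·δ^1·559 = β·δ^2·670; dividing through, δ = 559/670 = 0.83433.
Substituting δ into 385 = β·δ^2·601: β = 385/(418.358) ≈ 0.920.

β ≈ 0.920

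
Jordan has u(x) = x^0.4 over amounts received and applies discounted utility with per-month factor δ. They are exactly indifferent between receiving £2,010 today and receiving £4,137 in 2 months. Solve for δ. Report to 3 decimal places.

δ ≈ 0.866

Indifference means u(2010) = δ^2 · u(4137), so δ^2 = u(2010)/u(4137).
Since u(x) = x^0.4, δ^2 = (2010/4137)^0.4 = 0.48586^0.4 = 0.74921.
So δ = 0.74921^(1/2) ≈ 0.866.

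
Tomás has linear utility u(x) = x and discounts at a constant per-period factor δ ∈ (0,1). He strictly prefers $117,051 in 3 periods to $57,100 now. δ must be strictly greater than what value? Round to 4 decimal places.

Under u(x) = x this choice says 57100 < δ^3·117051.
So δ^3 > 57100/117051 = 0.48782; taking the cube root of both positive sides preserves the inequality.
δ > 0.48782^(1/3) = 0.7872.

δ > 0.7872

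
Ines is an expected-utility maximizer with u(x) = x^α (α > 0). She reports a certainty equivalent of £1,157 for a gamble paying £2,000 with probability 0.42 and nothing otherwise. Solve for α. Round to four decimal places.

α ≈ 1.5850

The lottery's expected utility is 0.42·u(2000) + 0.58·u(0) = 0.42·2000^α (since u(0) = 0 for α > 0).
Equating: 1157^α = 0.42·2000^α, i.e. 0.5785^α = 0.42.
Take logs: α = ln 0.42 / ln(1157/2000) ≈ 1.585006.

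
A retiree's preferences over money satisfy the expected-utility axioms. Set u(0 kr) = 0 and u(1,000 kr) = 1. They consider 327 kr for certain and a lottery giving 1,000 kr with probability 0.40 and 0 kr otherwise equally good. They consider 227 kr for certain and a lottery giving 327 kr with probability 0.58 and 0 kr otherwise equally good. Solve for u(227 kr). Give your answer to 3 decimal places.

0.232

First, u(327 kr) = 0.40·u(1,000 kr) + 0.60·u(0 kr) = 0.40.
Chaining: u(227 kr) = 0.58·0.40 + 0.42·0.00 = 0.2320.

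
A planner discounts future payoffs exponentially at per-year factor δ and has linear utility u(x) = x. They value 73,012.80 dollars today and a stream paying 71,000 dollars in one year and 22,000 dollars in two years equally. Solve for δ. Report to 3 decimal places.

δ ≈ 0.820

The stream is worth 71000δ + 22000δ² today, so 71000δ + 22000δ² = 73012.80.
Rearranged: 22000δ² + 71000δ − 73012.80 = 0.
By the quadratic formula (taking the positive root), δ = (−71000 + √11466126400.00) / 44000 ≈ 0.820.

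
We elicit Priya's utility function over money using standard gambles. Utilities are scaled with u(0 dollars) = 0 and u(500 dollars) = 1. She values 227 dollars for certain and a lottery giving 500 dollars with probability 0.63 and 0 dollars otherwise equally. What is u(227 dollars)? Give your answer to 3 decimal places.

By the standard-gamble method, u(227 dollars) is just the indifference probability on the best outcome: 0.63.

0.630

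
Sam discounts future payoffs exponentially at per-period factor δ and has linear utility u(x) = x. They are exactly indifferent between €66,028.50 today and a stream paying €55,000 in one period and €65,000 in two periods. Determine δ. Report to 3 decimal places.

δ ≈ 0.670

Equating present values: 66028.50 = 55000δ + 65000δ².
Rearranged: 65000δ² + 55000δ − 66028.50 = 0.
By the quadratic formula (taking the positive root), δ = (−55000 + √20192410000.00) / 130000 ≈ 0.670.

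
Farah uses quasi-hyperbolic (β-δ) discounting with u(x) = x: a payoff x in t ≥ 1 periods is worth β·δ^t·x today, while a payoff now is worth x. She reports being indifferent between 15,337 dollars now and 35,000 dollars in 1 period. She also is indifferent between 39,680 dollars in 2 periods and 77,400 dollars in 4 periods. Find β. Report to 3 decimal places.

The second indifference involves only future payoffs, so β cancels: β·δ^2·39680 = β·δ^4·77400, giving δ^2 = 39680/77400 = 0.51266, so δ = 0.71600.
The first indifference: 15337 = β·δ·35000, so β = 15337/(δ·35000) = 15337/(0.71600·35000) ≈ 0.612.

β ≈ 0.612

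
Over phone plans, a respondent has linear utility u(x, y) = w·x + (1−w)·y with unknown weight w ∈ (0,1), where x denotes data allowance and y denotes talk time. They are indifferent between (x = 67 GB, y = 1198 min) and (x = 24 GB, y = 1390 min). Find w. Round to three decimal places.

Equating utilities: w·67 + (1−w)·1198 = w·24 + (1−w)·1390.
Collecting terms: w·43 = (1−w)·192.
The marginal rate of substitution is 192/43, so w = 192/(43+192) = 0.817.

w = 0.817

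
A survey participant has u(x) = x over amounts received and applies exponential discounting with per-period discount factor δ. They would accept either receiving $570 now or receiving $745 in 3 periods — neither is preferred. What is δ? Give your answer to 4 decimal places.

δ ≈ 0.9146

Equating discounted utilities: u(570) = δ^3·u(745) ⇒ δ^3 = u(570)/u(745).
With u(x) = x: δ^3 = 570/745 = 0.76510.
So δ = 0.76510^(1/3) ≈ 0.9146.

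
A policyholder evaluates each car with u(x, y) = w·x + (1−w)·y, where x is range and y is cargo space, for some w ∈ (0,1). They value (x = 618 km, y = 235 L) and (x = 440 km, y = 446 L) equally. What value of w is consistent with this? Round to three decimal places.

w = 0.542

u(618,235) = u(440,446) means w·618 + (1−w)·235 = w·440 + (1−w)·446.
w·(618−440) = (1−w)·(446−235), i.e. w·178 = (1−w)·211.
Hence w = 211/(178+211) = 211/389 = 0.542.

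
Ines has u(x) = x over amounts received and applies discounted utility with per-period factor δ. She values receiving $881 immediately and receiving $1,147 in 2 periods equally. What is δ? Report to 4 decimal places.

The payoff in 2 periods is discounted by δ^2, so u(881) = δ^2·u(1147) and δ^2 = u(881)/u(1147).
With u(x) = x: δ^2 = 881/1147 = 0.76809.
So δ = 0.76809^(1/2) ≈ 0.8764.

δ ≈ 0.8764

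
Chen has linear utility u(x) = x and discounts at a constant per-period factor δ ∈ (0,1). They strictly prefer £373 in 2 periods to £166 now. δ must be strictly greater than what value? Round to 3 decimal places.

δ > 0.667

Comparing present values: 166 < δ^2·373.
Hence δ^2 > 166/373 = 0.44504, and x ↦ x^(1/2) is increasing on (0,∞).
δ > (166/373)^(1/2) ≈ 0.667.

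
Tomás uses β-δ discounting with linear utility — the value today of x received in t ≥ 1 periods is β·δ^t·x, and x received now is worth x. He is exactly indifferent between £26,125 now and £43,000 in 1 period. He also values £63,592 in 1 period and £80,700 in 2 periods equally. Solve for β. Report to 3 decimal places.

β ≈ 0.771

Both payoffs in the second observation are in the future, so β drops out: δ^1·63592 = δ^2·80700 ⇒ δ = 63592/80700 = 0.78800.
The first indifference: 26125 = β·δ·43000, so β = 26125/(δ·43000) = 26125/(0.78800·43000) ≈ 0.771.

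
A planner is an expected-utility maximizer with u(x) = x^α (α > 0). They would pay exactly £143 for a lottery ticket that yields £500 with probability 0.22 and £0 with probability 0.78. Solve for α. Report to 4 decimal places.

EU(lottery) = 0.22·500^α + 0.78·0 = 0.22·500^α.
Setting u(143) equal to that: 143^α = 0.22·500^α ⇒ (143/500)^α = 0.22.
Taking logs: α·ln(143/500) = ln(0.22), so α = -1.5141277 / -1.2517635 ≈ 1.2096.

α ≈ 1.2096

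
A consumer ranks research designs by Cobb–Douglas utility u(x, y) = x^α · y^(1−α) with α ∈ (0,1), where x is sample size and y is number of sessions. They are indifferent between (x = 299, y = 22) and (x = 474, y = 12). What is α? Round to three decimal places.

Set the two utilities equal: 299^α·22^(1−α) = 474^α·12^(1−α).
(299/474)^α = (12/22)^(1−α); take logs: α·ln(299/474) = (1−α)·ln(12/22), i.e. α·-0.460764 = (1−α)·-0.606136.
With A = -0.460764 and B = -0.606136: α·A = (1−α)·B, so α = B/(A+B) = -0.606136/-1.066900 ≈ 0.568.

α ≈ 0.568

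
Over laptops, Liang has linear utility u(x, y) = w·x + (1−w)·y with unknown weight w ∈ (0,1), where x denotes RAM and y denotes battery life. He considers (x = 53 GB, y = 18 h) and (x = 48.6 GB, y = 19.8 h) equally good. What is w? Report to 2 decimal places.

w = 0.29

Equating utilities: w·53 + (1−w)·18 = w·48.6 + (1−w)·19.8.
Rearranging, 4.4·w − 1.8·(1−w) = 0.
So w/(1−w) = 1.8/4.4 = 0.4091, giving w = 1.8/(4.4+1.8) = 0.29.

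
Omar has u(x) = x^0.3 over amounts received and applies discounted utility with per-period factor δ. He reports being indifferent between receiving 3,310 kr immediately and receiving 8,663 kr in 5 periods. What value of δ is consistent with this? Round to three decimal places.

The payoff in 5 periods is discounted by δ^5, so u(3310) = δ^5·u(8663) and δ^5 = u(3310)/u(8663).
With u(x) = x^0.3: δ^5 = 3310^0.3/8663^0.3 = (3310/8663)^0.3 = 0.74929.
Taking the 5th root: δ = 0.74929^(1/5) ≈ 0.944.

δ ≈ 0.944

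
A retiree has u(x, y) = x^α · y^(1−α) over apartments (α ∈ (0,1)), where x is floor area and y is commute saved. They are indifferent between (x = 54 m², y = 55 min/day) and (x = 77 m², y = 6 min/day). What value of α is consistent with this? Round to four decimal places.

Indifference: 54^α · 55^(1−α) = 77^α · 6^(1−α).
Taking logs: α·ln 54 + (1−α)·ln 55 = α·ln 77 + (1−α)·ln 6, i.e. α·-0.3548214 = (1−α)·-2.2155737.
Thus α·(-2.5703951) = -2.2155737, so α = -2.2155737/-2.5703951 ≈ 0.8620.

α ≈ 0.8620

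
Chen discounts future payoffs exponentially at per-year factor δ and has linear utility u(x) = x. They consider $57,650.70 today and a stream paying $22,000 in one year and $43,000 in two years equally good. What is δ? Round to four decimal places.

δ ≈ 0.9300

Equating present values: 57650.70 = 22000δ + 43000δ².
Rearranged: 43000δ² + 22000δ − 57650.70 = 0.
By the quadratic formula (taking the positive root), δ = (−22000 + √10399920400.00) / 86000 ≈ 0.9300.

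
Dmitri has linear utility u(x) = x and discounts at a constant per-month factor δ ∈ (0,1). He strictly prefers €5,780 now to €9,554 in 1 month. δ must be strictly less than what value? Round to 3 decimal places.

The preference means 5780 > δ·9554.
Dividing through by 9554 gives δ < 0.60498.

δ < 0.605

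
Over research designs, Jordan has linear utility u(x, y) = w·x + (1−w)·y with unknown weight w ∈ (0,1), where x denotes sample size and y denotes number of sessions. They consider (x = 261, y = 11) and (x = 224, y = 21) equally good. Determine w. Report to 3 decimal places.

w = 0.213

Indifference: w·261 + (1−w)·11 = w·224 + (1−w)·21.
Rearranging, 37·w − 10·(1−w) = 0.
The marginal rate of substitution is 10/37, so w = 10/(37+10) = 0.213.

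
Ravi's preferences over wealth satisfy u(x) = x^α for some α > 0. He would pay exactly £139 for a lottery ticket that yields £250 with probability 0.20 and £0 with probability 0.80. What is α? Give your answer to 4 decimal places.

α ≈ 2.7419

Since u(0) = 0, the lottery's EU is 0.20·250^α.
Setting u(139) equal to that: 139^α = 0.20·250^α ⇒ (139/250)^α = 0.20.
α = ln(0.20) / ln(139/250) = -1.6094379/-0.5869870 ≈ 2.7419.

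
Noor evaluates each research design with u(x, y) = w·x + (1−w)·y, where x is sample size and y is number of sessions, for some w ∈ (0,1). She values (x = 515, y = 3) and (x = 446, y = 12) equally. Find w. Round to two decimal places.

w = 0.12

Equating utilities: w·515 + (1−w)·3 = w·446 + (1−w)·12.
Collecting terms: w·69 = (1−w)·9.
Hence w = 9/(69+9) = 9/78 = 0.12.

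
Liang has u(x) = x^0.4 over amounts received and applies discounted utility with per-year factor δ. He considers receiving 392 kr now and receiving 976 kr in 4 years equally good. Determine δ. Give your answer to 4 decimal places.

Equating discounted utilities: u(392) = δ^4·u(976) ⇒ δ^4 = u(392)/u(976).
Since u(x) = x^0.4, δ^4 = (392/976)^0.4 = 0.40164^0.4 = 0.69428.
Hence δ = (0.69428)^(1/4) = 0.912817.

δ ≈ 0.9128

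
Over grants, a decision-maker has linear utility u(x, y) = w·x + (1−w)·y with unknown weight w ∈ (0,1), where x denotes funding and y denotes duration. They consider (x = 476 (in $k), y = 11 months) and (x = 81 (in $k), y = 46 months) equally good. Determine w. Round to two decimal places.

Indifference: w·476 + (1−w)·11 = w·81 + (1−w)·46.
Collecting terms: w·395 = (1−w)·35.
So w/(1−w) = 35/395 = 0.0886, giving w = 35/(395+35) = 0.08.

w = 0.08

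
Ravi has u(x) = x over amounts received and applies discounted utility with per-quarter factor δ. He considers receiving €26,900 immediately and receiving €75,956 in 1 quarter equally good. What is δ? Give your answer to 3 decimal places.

δ ≈ 0.354

The payoff in 1 quarter is discounted by δ, so u(26900) = δ·u(75956) and δ = u(26900)/u(75956).
With u(x) = x: δ = 26900/75956 = 0.35415.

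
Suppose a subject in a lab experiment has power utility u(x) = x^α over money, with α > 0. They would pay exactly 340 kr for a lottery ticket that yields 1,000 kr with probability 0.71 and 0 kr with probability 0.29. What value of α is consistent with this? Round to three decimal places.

Since u(0) = 0, the lottery's EU is 0.71·1000^α.
Indifference: 340^α = 0.71·1000^α, so (340/1000)^α = 0.71.
Take logs: α = ln 0.71 / ln(340/1000) ≈ 0.31747.

α ≈ 0.317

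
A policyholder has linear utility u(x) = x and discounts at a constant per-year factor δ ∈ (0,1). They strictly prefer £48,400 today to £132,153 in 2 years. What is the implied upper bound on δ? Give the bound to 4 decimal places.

Comparing present values: 48400 > δ^2·132153.
So δ^2 < 48400/132153 = 0.36624; taking the square root of both positive sides preserves the inequality.
δ < 0.36624^(1/2) = 0.6052.

δ < 0.6052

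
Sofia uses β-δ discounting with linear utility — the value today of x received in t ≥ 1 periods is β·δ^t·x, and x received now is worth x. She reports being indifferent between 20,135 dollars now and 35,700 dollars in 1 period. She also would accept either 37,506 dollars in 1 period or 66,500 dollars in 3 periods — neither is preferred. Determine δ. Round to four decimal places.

The second indifference involves only future payoffs, so β cancels: β·δ^1·37506 = β·δ^3·66500, giving δ^2 = 37506/66500 = 0.56400, so δ = 0.75100.

δ ≈ 0.7510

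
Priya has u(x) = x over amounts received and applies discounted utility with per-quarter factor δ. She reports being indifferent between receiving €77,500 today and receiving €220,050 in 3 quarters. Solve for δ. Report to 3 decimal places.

The payoff in 3 quarters is discounted by δ^3, so u(77500) = δ^3·u(220050) and δ^3 = u(77500)/u(220050).
With u(x) = x: δ^3 = 77500/220050 = 0.35219.
So δ = 0.35219^(1/3) ≈ 0.706.

δ ≈ 0.706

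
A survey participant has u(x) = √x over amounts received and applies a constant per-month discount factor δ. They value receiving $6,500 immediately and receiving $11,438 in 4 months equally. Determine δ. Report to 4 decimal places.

δ ≈ 0.9318

Equating discounted utilities: u(6500) = δ^4·u(11438) ⇒ δ^4 = u(6500)/u(11438).
With u(x) = √x: δ^4 = √6500/√11438 = √(6500/11438) = 0.75384.
So δ = 0.75384^(1/4) ≈ 0.9318.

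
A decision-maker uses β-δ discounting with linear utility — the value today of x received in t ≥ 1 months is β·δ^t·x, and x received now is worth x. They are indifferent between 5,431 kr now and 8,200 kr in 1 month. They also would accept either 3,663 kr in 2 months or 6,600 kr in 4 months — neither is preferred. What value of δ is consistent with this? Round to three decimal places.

δ ≈ 0.745

From the later pair, β·δ^2·3663 = β·δ^4·6600; dividing through, δ^2 = 3663/6600 = 0.55500, so δ = 0.74498.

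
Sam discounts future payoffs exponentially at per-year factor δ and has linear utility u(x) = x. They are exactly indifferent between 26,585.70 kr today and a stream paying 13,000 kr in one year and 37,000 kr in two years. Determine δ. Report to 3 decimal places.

The stream is worth 13000δ + 37000δ² today, so 13000δ + 37000δ² = 26585.70.
So 37000δ² + 13000δ − 26585.70 = 0.
δ = (−13000 + √(13000² + 4·37000·26585.70)) / (2·37000) = (−13000 + √4103683600.00) / 74000 ≈ 0.690.

δ ≈ 0.690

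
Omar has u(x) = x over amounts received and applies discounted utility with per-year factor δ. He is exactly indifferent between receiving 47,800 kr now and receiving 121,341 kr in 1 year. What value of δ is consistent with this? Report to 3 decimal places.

δ ≈ 0.394

Equating discounted utilities: u(47800) = δ·u(121341) ⇒ δ = u(47800)/u(121341).
With u(x) = x: δ = 47800/121341 = 0.39393.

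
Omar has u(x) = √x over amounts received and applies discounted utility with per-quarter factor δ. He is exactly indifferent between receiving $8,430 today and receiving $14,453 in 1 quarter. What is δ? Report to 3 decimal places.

δ ≈ 0.764

The payoff in 1 quarter is discounted by δ, so u(8430) = δ·u(14453) and δ = u(8430)/u(14453).
With u(x) = √x: δ = √8430/√14453 = √(8430/14453) = 0.76372.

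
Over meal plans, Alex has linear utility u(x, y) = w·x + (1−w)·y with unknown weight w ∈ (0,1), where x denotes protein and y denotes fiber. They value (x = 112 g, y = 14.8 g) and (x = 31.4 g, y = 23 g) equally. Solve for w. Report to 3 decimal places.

Equating utilities: w·112 + (1−w)·14.8 = w·31.4 + (1−w)·23.
Collecting terms: w·80.6 = (1−w)·8.2.
The marginal rate of substitution is 8.2/80.6, so w = 8.2/(80.6+8.2) = 0.092.

w = 0.092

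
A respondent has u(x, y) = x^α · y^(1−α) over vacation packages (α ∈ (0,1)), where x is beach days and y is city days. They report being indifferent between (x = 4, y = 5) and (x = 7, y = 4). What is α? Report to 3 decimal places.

α ≈ 0.285

Indifference: 4^α · 5^(1−α) = 7^α · 4^(1−α).
Taking logs: α·ln 4 + (1−α)·ln 5 = α·ln 7 + (1−α)·ln 4, i.e. α·-0.559616 = (1−α)·-0.223144.
Thus α·(-0.782760) = -0.223144, so α = -0.223144/-0.782760 ≈ 0.285.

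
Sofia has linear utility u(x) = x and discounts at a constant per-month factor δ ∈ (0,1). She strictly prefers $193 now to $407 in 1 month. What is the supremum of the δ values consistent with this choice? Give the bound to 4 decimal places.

δ < 0.4742

Comparing present values: 193 > δ·407.
So δ < 193/407 = 0.47420.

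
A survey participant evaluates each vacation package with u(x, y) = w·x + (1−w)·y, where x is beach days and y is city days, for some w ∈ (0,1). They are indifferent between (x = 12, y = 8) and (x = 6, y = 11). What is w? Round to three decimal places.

Indifference: w·12 + (1−w)·8 = w·6 + (1−w)·11.
Collecting terms: w·6 = (1−w)·3.
So w/(1−w) = 3/6 = 0.5000, giving w = 3/(6+3) = 0.333.

w = 0.333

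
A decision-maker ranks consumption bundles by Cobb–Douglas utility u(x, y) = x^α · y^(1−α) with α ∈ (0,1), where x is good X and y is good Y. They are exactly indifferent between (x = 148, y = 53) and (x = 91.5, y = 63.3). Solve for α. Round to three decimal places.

α ≈ 0.270

Indifference: 148^α · 53^(1−α) = 91.5^α · 63.3^(1−α).
Taking logs: α·ln 148 + (1−α)·ln 53 = α·ln 91.5 + (1−α)·ln 63.3, i.e. α·0.480873 = (1−α)·0.177593.
Thus α·(0.658466) = 0.177593, so α = 0.177593/0.658466 ≈ 0.270.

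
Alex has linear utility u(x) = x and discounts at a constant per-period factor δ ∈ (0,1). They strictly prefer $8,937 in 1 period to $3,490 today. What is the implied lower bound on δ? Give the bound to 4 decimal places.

The preference means 3490 < δ·8937.
Dividing through by 8937 gives δ > 0.39051.

δ > 0.3905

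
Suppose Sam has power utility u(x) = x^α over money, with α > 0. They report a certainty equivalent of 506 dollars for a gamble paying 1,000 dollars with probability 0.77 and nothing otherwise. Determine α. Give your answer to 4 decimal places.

The lottery's expected utility is 0.77·u(1000) + 0.23·u(0) = 0.77·1000^α (since u(0) = 0 for α > 0).
Setting u(506) equal to that: 506^α = 0.77·1000^α ⇒ (506/1000)^α = 0.77.
Take logs: α = ln 0.77 / ln(506/1000) ≈ 0.383672.

α ≈ 0.3837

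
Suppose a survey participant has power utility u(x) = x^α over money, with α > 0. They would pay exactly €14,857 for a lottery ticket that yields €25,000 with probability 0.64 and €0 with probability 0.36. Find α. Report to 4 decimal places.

EU(lottery) = 0.64·25000^α + 0.36·0 = 0.64·25000^α.
Equating: 14857^α = 0.64·25000^α, i.e. 0.5943^α = 0.64.
Taking logs: α·ln(14857/25000) = ln(0.64), so α = -0.4462871 / -0.5204047 ≈ 0.8576.

α ≈ 0.8576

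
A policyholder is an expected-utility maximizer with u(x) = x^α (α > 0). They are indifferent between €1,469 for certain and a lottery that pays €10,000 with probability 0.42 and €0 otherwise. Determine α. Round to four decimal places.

Since u(0) = 0, the lottery's EU is 0.42·10000^α.
Indifference: 1469^α = 0.42·10000^α, so (1469/10000)^α = 0.42.
Taking logs: α·ln(1469/10000) = ln(0.42), so α = -0.8675006 / -1.9180032 ≈ 0.4523.

α ≈ 0.4523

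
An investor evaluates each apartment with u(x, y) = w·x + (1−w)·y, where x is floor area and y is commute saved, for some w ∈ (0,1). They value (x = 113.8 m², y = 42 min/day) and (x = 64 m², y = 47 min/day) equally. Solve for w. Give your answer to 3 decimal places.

u(113.8,42) = u(64,47) means w·113.8 + (1−w)·42 = w·64 + (1−w)·47.
Rearranging, 49.8·w − 5·(1−w) = 0.
So w/(1−w) = 5/49.8 = 0.1004, giving w = 5/(49.8+5) = 0.091.

w = 0.091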